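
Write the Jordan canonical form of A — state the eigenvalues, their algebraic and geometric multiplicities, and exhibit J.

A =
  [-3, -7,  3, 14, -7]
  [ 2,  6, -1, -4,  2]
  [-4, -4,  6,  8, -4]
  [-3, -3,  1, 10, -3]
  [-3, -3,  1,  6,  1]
J_3(4) ⊕ J_1(4) ⊕ J_1(4)

The characteristic polynomial is
  det(x·I − A) = x^5 - 20*x^4 + 160*x^3 - 640*x^2 + 1280*x - 1024 = (x - 4)^5

Eigenvalues and multiplicities (the geometric multiplicity of λ is n − rank(A − λI), which equals the number of Jordan blocks for λ):
  λ = 4: algebraic multiplicity = 5, geometric multiplicity = 3

Determining the block sizes for each eigenvalue:
  λ = 4: with am = 5 and gm = 3, the partition is not yet determined (e.g. several partitions of 5 into 3 parts exist). Let N = A − (4)·I. Computing rank(N^1) = 2, rank(N^2) = 1, rank(N^3) = 0; the number of blocks of size ≥ j is rank(N^{j−1}) − rank(N^j), giving [3, 1, 1]. So we have 1 block(s) of size 3, 2 block(s) of size 1 → block sizes [3, 1, 1]

Assembling the blocks gives a Jordan form
J =
  [4, 1, 0, 0, 0]
  [0, 4, 1, 0, 0]
  [0, 0, 4, 0, 0]
  [0, 0, 0, 4, 0]
  [0, 0, 0, 0, 4]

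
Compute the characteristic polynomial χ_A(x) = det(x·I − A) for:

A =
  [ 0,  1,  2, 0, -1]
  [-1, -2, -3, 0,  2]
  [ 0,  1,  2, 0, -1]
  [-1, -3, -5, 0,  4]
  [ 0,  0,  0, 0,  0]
x^5

Expanding det(x·I − A) (e.g. by cofactor expansion or by noting that A is similar to its Jordan form J, which has the same characteristic polynomial as A) gives
  χ_A(x) = x^5
which factors as x^5. The eigenvalues (with algebraic multiplicities) are λ = 0 with multiplicity 5.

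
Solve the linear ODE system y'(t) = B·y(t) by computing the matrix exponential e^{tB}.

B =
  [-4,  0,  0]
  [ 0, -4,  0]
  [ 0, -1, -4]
e^{tB} =
  [exp(-4*t), 0, 0]
  [0, exp(-4*t), 0]
  [0, -t*exp(-4*t), exp(-4*t)]

Strategy: write B = P · J · P⁻¹ where J is a Jordan canonical form, so e^{tB} = P · e^{tJ} · P⁻¹, and e^{tJ} can be computed block-by-block.

B has Jordan form
J =
  [-4,  1,  0]
  [ 0, -4,  0]
  [ 0,  0, -4]
(up to reordering of blocks).

Per-block formulas:
  For a 2×2 Jordan block J_2(-4): exp(t · J_2(-4)) = e^(-4t)·(I + t·N), where N is the 2×2 nilpotent shift.
  For a 1×1 block at λ = -4: exp(t · [-4]) = [e^(-4t)].

After assembling e^{tJ} and conjugating by P, we get:

e^{tB} =
  [exp(-4*t), 0, 0]
  [0, exp(-4*t), 0]
  [0, -t*exp(-4*t), exp(-4*t)]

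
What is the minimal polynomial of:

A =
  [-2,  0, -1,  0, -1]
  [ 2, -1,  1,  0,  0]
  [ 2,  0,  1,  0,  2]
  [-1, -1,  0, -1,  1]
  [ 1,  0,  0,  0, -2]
x^3 + 3*x^2 + 3*x + 1

The characteristic polynomial is χ_A(x) = (x + 1)^5, so the eigenvalues are known. The minimal polynomial is
  m_A(x) = Π_λ (x − λ)^{k_λ}
where k_λ is the size of the *largest* Jordan block for λ (equivalently, the smallest k with (A − λI)^k v = 0 for every generalised eigenvector v of λ).

  λ = -1: largest Jordan block has size 3, contributing (x + 1)^3

So m_A(x) = (x + 1)^3 = x^3 + 3*x^2 + 3*x + 1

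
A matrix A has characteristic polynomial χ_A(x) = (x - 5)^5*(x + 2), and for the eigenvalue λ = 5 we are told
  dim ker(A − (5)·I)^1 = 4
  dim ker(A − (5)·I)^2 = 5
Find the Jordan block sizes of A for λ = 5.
Block sizes for λ = 5: [2, 1, 1, 1]

From the dimensions of kernels of powers, the number of Jordan blocks of size at least j is d_j − d_{j−1} where d_j = dim ker(N^j) (with d_0 = 0). Computing the differences gives [4, 1].
The number of blocks of size exactly k is (#blocks of size ≥ k) − (#blocks of size ≥ k + 1), so the partition is: 3 block(s) of size 1, 1 block(s) of size 2.
In nonincreasing order the block sizes are [2, 1, 1, 1].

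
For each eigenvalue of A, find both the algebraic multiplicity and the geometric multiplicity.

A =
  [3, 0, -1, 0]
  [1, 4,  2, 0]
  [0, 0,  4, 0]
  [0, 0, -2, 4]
λ = 3: alg = 1, geom = 1; λ = 4: alg = 3, geom = 2

Step 1 — factor the characteristic polynomial to read off the algebraic multiplicities:
  χ_A(x) = (x - 4)^3*(x - 3)

Step 2 — compute geometric multiplicities via the rank-nullity identity g(λ) = n − rank(A − λI):
  rank(A − (3)·I) = 3, so dim ker(A − (3)·I) = n − 3 = 1
  rank(A − (4)·I) = 2, so dim ker(A − (4)·I) = n − 2 = 2

Summary:
  λ = 3: algebraic multiplicity = 1, geometric multiplicity = 1
  λ = 4: algebraic multiplicity = 3, geometric multiplicity = 2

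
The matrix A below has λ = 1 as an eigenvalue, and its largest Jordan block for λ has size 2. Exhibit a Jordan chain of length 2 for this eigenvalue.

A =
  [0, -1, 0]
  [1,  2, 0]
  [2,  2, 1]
A Jordan chain for λ = 1 of length 2:
v_1 = (-1, 1, 2)ᵀ
v_2 = (1, 0, 0)ᵀ

Let N = A − (1)·I. We want v_2 with N^2 v_2 = 0 but N^1 v_2 ≠ 0; then v_{j-1} := N · v_j for j = 2, …, 2.

Pick v_2 = (1, 0, 0)ᵀ.
Then v_1 = N · v_2 = (-1, 1, 2)ᵀ.

Sanity check: (A − (1)·I) v_1 = (0, 0, 0)ᵀ = 0. ✓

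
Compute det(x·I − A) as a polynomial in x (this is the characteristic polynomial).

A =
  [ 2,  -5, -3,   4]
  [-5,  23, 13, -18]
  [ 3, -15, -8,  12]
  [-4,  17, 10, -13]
x^4 - 4*x^3 + 6*x^2 - 4*x + 1

Expanding det(x·I − A) (e.g. by cofactor expansion or by noting that A is similar to its Jordan form J, which has the same characteristic polynomial as A) gives
  χ_A(x) = x^4 - 4*x^3 + 6*x^2 - 4*x + 1
which factors as (x - 1)^4. The eigenvalues (with algebraic multiplicities) are λ = 1 with multiplicity 4.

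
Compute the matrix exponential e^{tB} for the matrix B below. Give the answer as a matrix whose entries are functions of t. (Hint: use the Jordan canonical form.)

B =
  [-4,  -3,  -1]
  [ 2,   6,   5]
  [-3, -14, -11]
e^{tB} =
  [-t^2*exp(-3*t) - t*exp(-3*t) + exp(-3*t), -5*t^2*exp(-3*t) - 3*t*exp(-3*t), -3*t^2*exp(-3*t) - t*exp(-3*t)]
  [t^2*exp(-3*t)/2 + 2*t*exp(-3*t), 5*t^2*exp(-3*t)/2 + 9*t*exp(-3*t) + exp(-3*t), 3*t^2*exp(-3*t)/2 + 5*t*exp(-3*t)]
  [-t^2*exp(-3*t)/2 - 3*t*exp(-3*t), -5*t^2*exp(-3*t)/2 - 14*t*exp(-3*t), -3*t^2*exp(-3*t)/2 - 8*t*exp(-3*t) + exp(-3*t)]

Strategy: write B = P · J · P⁻¹ where J is a Jordan canonical form, so e^{tB} = P · e^{tJ} · P⁻¹, and e^{tJ} can be computed block-by-block.

B has Jordan form
J =
  [-3,  1,  0]
  [ 0, -3,  1]
  [ 0,  0, -3]
(up to reordering of blocks).

Per-block formulas:
  For a 3×3 Jordan block J_3(-3): exp(t · J_3(-3)) = e^(-3t)·(I + t·N + (t^2/2)·N^2), where N is the 3×3 nilpotent shift.

After assembling e^{tJ} and conjugating by P, we get:

e^{tB} =
  [-t^2*exp(-3*t) - t*exp(-3*t) + exp(-3*t), -5*t^2*exp(-3*t) - 3*t*exp(-3*t), -3*t^2*exp(-3*t) - t*exp(-3*t)]
  [t^2*exp(-3*t)/2 + 2*t*exp(-3*t), 5*t^2*exp(-3*t)/2 + 9*t*exp(-3*t) + exp(-3*t), 3*t^2*exp(-3*t)/2 + 5*t*exp(-3*t)]
  [-t^2*exp(-3*t)/2 - 3*t*exp(-3*t), -5*t^2*exp(-3*t)/2 - 14*t*exp(-3*t), -3*t^2*exp(-3*t)/2 - 8*t*exp(-3*t) + exp(-3*t)]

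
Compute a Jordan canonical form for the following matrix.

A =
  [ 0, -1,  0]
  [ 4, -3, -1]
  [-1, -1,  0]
J_3(-1)

The characteristic polynomial is
  det(x·I − A) = x^3 + 3*x^2 + 3*x + 1 = (x + 1)^3

Eigenvalues and multiplicities (the geometric multiplicity of λ is n − rank(A − λI), which equals the number of Jordan blocks for λ):
  λ = -1: algebraic multiplicity = 3, geometric multiplicity = 1

Determining the block sizes for each eigenvalue:
  λ = -1: one block (gm = 1), so the single block has size am = 3 → block sizes [3]

Assembling the blocks gives a Jordan form
J =
  [-1,  1,  0]
  [ 0, -1,  1]
  [ 0,  0, -1]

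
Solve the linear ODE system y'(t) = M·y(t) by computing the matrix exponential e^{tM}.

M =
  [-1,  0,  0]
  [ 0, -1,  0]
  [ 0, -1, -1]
e^{tM} =
  [exp(-t), 0, 0]
  [0, exp(-t), 0]
  [0, -t*exp(-t), exp(-t)]

Strategy: write M = P · J · P⁻¹ where J is a Jordan canonical form, so e^{tM} = P · e^{tJ} · P⁻¹, and e^{tJ} can be computed block-by-block.

M has Jordan form
J =
  [-1,  1,  0]
  [ 0, -1,  0]
  [ 0,  0, -1]
(up to reordering of blocks).

Per-block formulas:
  For a 2×2 Jordan block J_2(-1): exp(t · J_2(-1)) = e^(-1t)·(I + t·N), where N is the 2×2 nilpotent shift.
  For a 1×1 block at λ = -1: exp(t · [-1]) = [e^(-1t)].

After assembling e^{tJ} and conjugating by P, we get:

e^{tM} =
  [exp(-t), 0, 0]
  [0, exp(-t), 0]
  [0, -t*exp(-t), exp(-t)]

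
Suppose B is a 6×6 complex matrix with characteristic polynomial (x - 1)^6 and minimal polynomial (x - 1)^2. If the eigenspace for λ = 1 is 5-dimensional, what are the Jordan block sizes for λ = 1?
Block sizes for λ = 1: [2, 1, 1, 1, 1]

Step 1 — from the characteristic polynomial, algebraic multiplicity of λ = 1 is 6. From dim ker(B − (1)·I) = 5, there are exactly 5 Jordan blocks for λ = 1.
Step 2 — from the minimal polynomial, the factor (x − 1)^2 tells us the largest block for λ = 1 has size 2.
Step 3 — with total size 6, 5 blocks, and largest block 2, the block sizes (in nonincreasing order) are [2, 1, 1, 1, 1].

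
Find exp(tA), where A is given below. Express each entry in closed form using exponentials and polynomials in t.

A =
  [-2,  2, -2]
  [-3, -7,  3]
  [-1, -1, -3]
e^{tA} =
  [2*t*exp(-4*t) + exp(-4*t), 2*t*exp(-4*t), -2*t*exp(-4*t)]
  [-3*t*exp(-4*t), -3*t*exp(-4*t) + exp(-4*t), 3*t*exp(-4*t)]
  [-t*exp(-4*t), -t*exp(-4*t), t*exp(-4*t) + exp(-4*t)]

Strategy: write A = P · J · P⁻¹ where J is a Jordan canonical form, so e^{tA} = P · e^{tJ} · P⁻¹, and e^{tJ} can be computed block-by-block.

A has Jordan form
J =
  [-4,  1,  0]
  [ 0, -4,  0]
  [ 0,  0, -4]
(up to reordering of blocks).

Per-block formulas:
  For a 2×2 Jordan block J_2(-4): exp(t · J_2(-4)) = e^(-4t)·(I + t·N), where N is the 2×2 nilpotent shift.
  For a 1×1 block at λ = -4: exp(t · [-4]) = [e^(-4t)].

After assembling e^{tJ} and conjugating by P, we get:

e^{tA} =
  [2*t*exp(-4*t) + exp(-4*t), 2*t*exp(-4*t), -2*t*exp(-4*t)]
  [-3*t*exp(-4*t), -3*t*exp(-4*t) + exp(-4*t), 3*t*exp(-4*t)]
  [-t*exp(-4*t), -t*exp(-4*t), t*exp(-4*t) + exp(-4*t)]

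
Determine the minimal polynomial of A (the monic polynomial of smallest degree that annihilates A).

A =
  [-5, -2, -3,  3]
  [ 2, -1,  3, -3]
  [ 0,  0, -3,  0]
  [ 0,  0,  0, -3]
x^2 + 6*x + 9

The characteristic polynomial is χ_A(x) = (x + 3)^4, so the eigenvalues are known. The minimal polynomial is
  m_A(x) = Π_λ (x − λ)^{k_λ}
where k_λ is the size of the *largest* Jordan block for λ (equivalently, the smallest k with (A − λI)^k v = 0 for every generalised eigenvector v of λ).

  λ = -3: largest Jordan block has size 2, contributing (x + 3)^2

So m_A(x) = (x + 3)^2 = x^2 + 6*x + 9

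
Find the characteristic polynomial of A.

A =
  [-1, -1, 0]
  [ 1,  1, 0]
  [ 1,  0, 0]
x^3

Expanding det(x·I − A) (e.g. by cofactor expansion or by noting that A is similar to its Jordan form J, which has the same characteristic polynomial as A) gives
  χ_A(x) = x^3
which factors as x^3. The eigenvalues (with algebraic multiplicities) are λ = 0 with multiplicity 3.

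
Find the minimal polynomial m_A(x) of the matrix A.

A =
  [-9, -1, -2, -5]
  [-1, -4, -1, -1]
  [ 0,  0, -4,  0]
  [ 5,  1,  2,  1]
x^3 + 12*x^2 + 48*x + 64

The characteristic polynomial is χ_A(x) = (x + 4)^4, so the eigenvalues are known. The minimal polynomial is
  m_A(x) = Π_λ (x − λ)^{k_λ}
where k_λ is the size of the *largest* Jordan block for λ (equivalently, the smallest k with (A − λI)^k v = 0 for every generalised eigenvector v of λ).

  λ = -4: largest Jordan block has size 3, contributing (x + 4)^3

So m_A(x) = (x + 4)^3 = x^3 + 12*x^2 + 48*x + 64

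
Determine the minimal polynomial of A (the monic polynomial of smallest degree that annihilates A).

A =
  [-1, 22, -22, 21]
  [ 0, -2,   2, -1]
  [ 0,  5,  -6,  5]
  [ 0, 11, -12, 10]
x^4 - x^3 - 9*x^2 - 11*x - 4

The characteristic polynomial is χ_A(x) = (x - 4)*(x + 1)^3, so the eigenvalues are known. The minimal polynomial is
  m_A(x) = Π_λ (x − λ)^{k_λ}
where k_λ is the size of the *largest* Jordan block for λ (equivalently, the smallest k with (A − λI)^k v = 0 for every generalised eigenvector v of λ).

  λ = -1: largest Jordan block has size 3, contributing (x + 1)^3
  λ = 4: largest Jordan block has size 1, contributing (x − 4)

So m_A(x) = (x - 4)*(x + 1)^3 = x^4 - x^3 - 9*x^2 - 11*x - 4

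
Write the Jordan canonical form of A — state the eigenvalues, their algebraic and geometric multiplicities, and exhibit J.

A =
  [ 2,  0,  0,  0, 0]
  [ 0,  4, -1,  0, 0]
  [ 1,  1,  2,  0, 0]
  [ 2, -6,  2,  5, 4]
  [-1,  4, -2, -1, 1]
J_1(2) ⊕ J_2(3) ⊕ J_2(3)

The characteristic polynomial is
  det(x·I − A) = x^5 - 14*x^4 + 78*x^3 - 216*x^2 + 297*x - 162 = (x - 3)^4*(x - 2)

Eigenvalues and multiplicities (the geometric multiplicity of λ is n − rank(A − λI), which equals the number of Jordan blocks for λ):
  λ = 2: algebraic multiplicity = 1, geometric multiplicity = 1
  λ = 3: algebraic multiplicity = 4, geometric multiplicity = 2

Determining the block sizes for each eigenvalue:
  λ = 2: one block (gm = 1), so the single block has size am = 1 → block sizes [1]
  λ = 3: with am = 4 and gm = 2, the partition is not yet determined (e.g. several partitions of 4 into 2 parts exist). Let N = A − (3)·I. Computing rank(N^1) = 3, rank(N^2) = 1; the number of blocks of size ≥ j is rank(N^{j−1}) − rank(N^j), giving [2, 2]. So we have 2 block(s) of size 2 → block sizes [2, 2]

Assembling the blocks gives a Jordan form
J =
  [2, 0, 0, 0, 0]
  [0, 3, 1, 0, 0]
  [0, 0, 3, 0, 0]
  [0, 0, 0, 3, 1]
  [0, 0, 0, 0, 3]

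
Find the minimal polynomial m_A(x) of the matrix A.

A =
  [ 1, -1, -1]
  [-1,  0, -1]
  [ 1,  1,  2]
x^3 - 3*x^2 + 3*x - 1

The characteristic polynomial is χ_A(x) = (x - 1)^3, so the eigenvalues are known. The minimal polynomial is
  m_A(x) = Π_λ (x − λ)^{k_λ}
where k_λ is the size of the *largest* Jordan block for λ (equivalently, the smallest k with (A − λI)^k v = 0 for every generalised eigenvector v of λ).

  λ = 1: largest Jordan block has size 3, contributing (x − 1)^3

So m_A(x) = (x - 1)^3 = x^3 - 3*x^2 + 3*x - 1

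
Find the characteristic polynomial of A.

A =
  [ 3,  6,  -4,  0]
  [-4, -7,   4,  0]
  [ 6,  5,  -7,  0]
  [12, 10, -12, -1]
x^4 + 12*x^3 + 46*x^2 + 60*x + 25

Expanding det(x·I − A) (e.g. by cofactor expansion or by noting that A is similar to its Jordan form J, which has the same characteristic polynomial as A) gives
  χ_A(x) = x^4 + 12*x^3 + 46*x^2 + 60*x + 25
which factors as (x + 1)^2*(x + 5)^2. The eigenvalues (with algebraic multiplicities) are λ = -5 with multiplicity 2, λ = -1 with multiplicity 2.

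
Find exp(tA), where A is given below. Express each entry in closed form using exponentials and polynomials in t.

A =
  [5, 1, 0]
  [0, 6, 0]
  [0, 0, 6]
e^{tA} =
  [exp(5*t), exp(6*t) - exp(5*t), 0]
  [0, exp(6*t), 0]
  [0, 0, exp(6*t)]

Strategy: write A = P · J · P⁻¹ where J is a Jordan canonical form, so e^{tA} = P · e^{tJ} · P⁻¹, and e^{tJ} can be computed block-by-block.

A has Jordan form
J =
  [5, 0, 0]
  [0, 6, 0]
  [0, 0, 6]
(up to reordering of blocks).

Per-block formulas:
  For a 1×1 block at λ = 6: exp(t · [6]) = [e^(6t)].
  For a 1×1 block at λ = 5: exp(t · [5]) = [e^(5t)].

After assembling e^{tJ} and conjugating by P, we get:

e^{tA} =
  [exp(5*t), exp(6*t) - exp(5*t), 0]
  [0, exp(6*t), 0]
  [0, 0, exp(6*t)]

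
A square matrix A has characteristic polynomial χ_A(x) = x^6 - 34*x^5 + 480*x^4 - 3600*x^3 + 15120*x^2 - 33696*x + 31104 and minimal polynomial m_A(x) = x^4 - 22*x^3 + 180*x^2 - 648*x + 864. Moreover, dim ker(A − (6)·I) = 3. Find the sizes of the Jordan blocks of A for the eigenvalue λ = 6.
Block sizes for λ = 6: [3, 1, 1]

Step 1 — from the characteristic polynomial, algebraic multiplicity of λ = 6 is 5. From dim ker(A − (6)·I) = 3, there are exactly 3 Jordan blocks for λ = 6.
Step 2 — from the minimal polynomial, the factor (x − 6)^3 tells us the largest block for λ = 6 has size 3.
Step 3 — with total size 5, 3 blocks, and largest block 3, the block sizes (in nonincreasing order) are [3, 1, 1].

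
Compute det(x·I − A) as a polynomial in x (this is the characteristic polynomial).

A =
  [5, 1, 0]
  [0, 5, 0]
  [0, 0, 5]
x^3 - 15*x^2 + 75*x - 125

Expanding det(x·I − A) (e.g. by cofactor expansion or by noting that A is similar to its Jordan form J, which has the same characteristic polynomial as A) gives
  χ_A(x) = x^3 - 15*x^2 + 75*x - 125
which factors as (x - 5)^3. The eigenvalues (with algebraic multiplicities) are λ = 5 with multiplicity 3.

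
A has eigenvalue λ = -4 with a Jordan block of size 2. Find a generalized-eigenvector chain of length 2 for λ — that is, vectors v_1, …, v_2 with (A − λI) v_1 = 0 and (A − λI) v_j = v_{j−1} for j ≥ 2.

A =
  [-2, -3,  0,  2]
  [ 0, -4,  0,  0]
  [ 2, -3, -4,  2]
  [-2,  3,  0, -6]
A Jordan chain for λ = -4 of length 2:
v_1 = (2, 0, 2, -2)ᵀ
v_2 = (1, 0, 0, 0)ᵀ

Let N = A − (-4)·I. We want v_2 with N^2 v_2 = 0 but N^1 v_2 ≠ 0; then v_{j-1} := N · v_j for j = 2, …, 2.

Pick v_2 = (1, 0, 0, 0)ᵀ.
Then v_1 = N · v_2 = (2, 0, 2, -2)ᵀ.

Sanity check: (A − (-4)·I) v_1 = (0, 0, 0, 0)ᵀ = 0. ✓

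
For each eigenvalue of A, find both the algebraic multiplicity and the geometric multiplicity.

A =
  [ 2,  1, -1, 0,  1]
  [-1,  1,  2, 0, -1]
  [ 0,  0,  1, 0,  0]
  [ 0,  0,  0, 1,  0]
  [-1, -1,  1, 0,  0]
λ = 1: alg = 5, geom = 3

Step 1 — factor the characteristic polynomial to read off the algebraic multiplicities:
  χ_A(x) = (x - 1)^5

Step 2 — compute geometric multiplicities via the rank-nullity identity g(λ) = n − rank(A − λI):
  rank(A − (1)·I) = 2, so dim ker(A − (1)·I) = n − 2 = 3

Summary:
  λ = 1: algebraic multiplicity = 5, geometric multiplicity = 3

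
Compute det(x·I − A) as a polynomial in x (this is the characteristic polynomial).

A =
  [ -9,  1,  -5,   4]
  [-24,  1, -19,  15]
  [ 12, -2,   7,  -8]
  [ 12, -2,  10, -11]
x^4 + 12*x^3 + 54*x^2 + 108*x + 81

Expanding det(x·I − A) (e.g. by cofactor expansion or by noting that A is similar to its Jordan form J, which has the same characteristic polynomial as A) gives
  χ_A(x) = x^4 + 12*x^3 + 54*x^2 + 108*x + 81
which factors as (x + 3)^4. The eigenvalues (with algebraic multiplicities) are λ = -3 with multiplicity 4.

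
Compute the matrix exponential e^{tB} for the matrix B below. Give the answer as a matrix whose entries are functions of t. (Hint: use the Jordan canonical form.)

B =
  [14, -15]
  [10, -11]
e^{tB} =
  [3*exp(4*t) - 2*exp(-t), -3*exp(4*t) + 3*exp(-t)]
  [2*exp(4*t) - 2*exp(-t), -2*exp(4*t) + 3*exp(-t)]

Strategy: write B = P · J · P⁻¹ where J is a Jordan canonical form, so e^{tB} = P · e^{tJ} · P⁻¹, and e^{tJ} can be computed block-by-block.

B has Jordan form
J =
  [-1, 0]
  [ 0, 4]
(up to reordering of blocks).

Per-block formulas:
  For a 1×1 block at λ = -1: exp(t · [-1]) = [e^(-1t)].
  For a 1×1 block at λ = 4: exp(t · [4]) = [e^(4t)].

After assembling e^{tJ} and conjugating by P, we get:

e^{tB} =
  [3*exp(4*t) - 2*exp(-t), -3*exp(4*t) + 3*exp(-t)]
  [2*exp(4*t) - 2*exp(-t), -2*exp(4*t) + 3*exp(-t)]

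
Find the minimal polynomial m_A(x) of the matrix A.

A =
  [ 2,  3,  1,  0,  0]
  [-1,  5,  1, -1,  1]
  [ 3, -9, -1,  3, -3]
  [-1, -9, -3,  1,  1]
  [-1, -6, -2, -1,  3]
x^2 - 4*x + 4

The characteristic polynomial is χ_A(x) = (x - 2)^5, so the eigenvalues are known. The minimal polynomial is
  m_A(x) = Π_λ (x − λ)^{k_λ}
where k_λ is the size of the *largest* Jordan block for λ (equivalently, the smallest k with (A − λI)^k v = 0 for every generalised eigenvector v of λ).

  λ = 2: largest Jordan block has size 2, contributing (x − 2)^2

So m_A(x) = (x - 2)^2 = x^2 - 4*x + 4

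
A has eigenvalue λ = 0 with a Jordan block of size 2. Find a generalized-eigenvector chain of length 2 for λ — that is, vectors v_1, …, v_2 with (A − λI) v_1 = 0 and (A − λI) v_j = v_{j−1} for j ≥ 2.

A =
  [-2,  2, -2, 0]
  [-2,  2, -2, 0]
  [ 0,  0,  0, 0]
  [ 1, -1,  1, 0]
A Jordan chain for λ = 0 of length 2:
v_1 = (-2, -2, 0, 1)ᵀ
v_2 = (1, 0, 0, 0)ᵀ

Let N = A − (0)·I. We want v_2 with N^2 v_2 = 0 but N^1 v_2 ≠ 0; then v_{j-1} := N · v_j for j = 2, …, 2.

Pick v_2 = (1, 0, 0, 0)ᵀ.
Then v_1 = N · v_2 = (-2, -2, 0, 1)ᵀ.

Sanity check: (A − (0)·I) v_1 = (0, 0, 0, 0)ᵀ = 0. ✓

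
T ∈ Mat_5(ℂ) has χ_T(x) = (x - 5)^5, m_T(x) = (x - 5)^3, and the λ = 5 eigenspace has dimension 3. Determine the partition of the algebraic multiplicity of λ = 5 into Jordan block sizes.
Block sizes for λ = 5: [3, 1, 1]

Step 1 — from the characteristic polynomial, algebraic multiplicity of λ = 5 is 5. From dim ker(T − (5)·I) = 3, there are exactly 3 Jordan blocks for λ = 5.
Step 2 — from the minimal polynomial, the factor (x − 5)^3 tells us the largest block for λ = 5 has size 3.
Step 3 — with total size 5, 3 blocks, and largest block 3, the block sizes (in nonincreasing order) are [3, 1, 1].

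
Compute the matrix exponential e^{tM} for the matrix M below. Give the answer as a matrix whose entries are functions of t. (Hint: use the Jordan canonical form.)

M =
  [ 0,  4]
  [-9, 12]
e^{tM} =
  [-6*t*exp(6*t) + exp(6*t), 4*t*exp(6*t)]
  [-9*t*exp(6*t), 6*t*exp(6*t) + exp(6*t)]

Strategy: write M = P · J · P⁻¹ where J is a Jordan canonical form, so e^{tM} = P · e^{tJ} · P⁻¹, and e^{tJ} can be computed block-by-block.

M has Jordan form
J =
  [6, 1]
  [0, 6]
(up to reordering of blocks).

Per-block formulas:
  For a 2×2 Jordan block J_2(6): exp(t · J_2(6)) = e^(6t)·(I + t·N), where N is the 2×2 nilpotent shift.

After assembling e^{tJ} and conjugating by P, we get:

e^{tM} =
  [-6*t*exp(6*t) + exp(6*t), 4*t*exp(6*t)]
  [-9*t*exp(6*t), 6*t*exp(6*t) + exp(6*t)]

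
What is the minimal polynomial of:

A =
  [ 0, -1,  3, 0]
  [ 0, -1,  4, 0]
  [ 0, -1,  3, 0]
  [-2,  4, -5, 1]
x^4 - 3*x^3 + 3*x^2 - x

The characteristic polynomial is χ_A(x) = x*(x - 1)^3, so the eigenvalues are known. The minimal polynomial is
  m_A(x) = Π_λ (x − λ)^{k_λ}
where k_λ is the size of the *largest* Jordan block for λ (equivalently, the smallest k with (A − λI)^k v = 0 for every generalised eigenvector v of λ).

  λ = 0: largest Jordan block has size 1, contributing (x − 0)
  λ = 1: largest Jordan block has size 3, contributing (x − 1)^3

So m_A(x) = x*(x - 1)^3 = x^4 - 3*x^3 + 3*x^2 - x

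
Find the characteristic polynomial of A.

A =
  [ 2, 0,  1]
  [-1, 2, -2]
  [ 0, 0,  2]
x^3 - 6*x^2 + 12*x - 8

Expanding det(x·I − A) (e.g. by cofactor expansion or by noting that A is similar to its Jordan form J, which has the same characteristic polynomial as A) gives
  χ_A(x) = x^3 - 6*x^2 + 12*x - 8
which factors as (x - 2)^3. The eigenvalues (with algebraic multiplicities) are λ = 2 with multiplicity 3.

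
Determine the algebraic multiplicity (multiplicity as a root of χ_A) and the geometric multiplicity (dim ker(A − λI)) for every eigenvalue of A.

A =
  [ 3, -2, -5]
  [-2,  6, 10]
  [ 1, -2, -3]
λ = 2: alg = 3, geom = 2

Step 1 — factor the characteristic polynomial to read off the algebraic multiplicities:
  χ_A(x) = (x - 2)^3

Step 2 — compute geometric multiplicities via the rank-nullity identity g(λ) = n − rank(A − λI):
  rank(A − (2)·I) = 1, so dim ker(A − (2)·I) = n − 1 = 2

Summary:
  λ = 2: algebraic multiplicity = 3, geometric multiplicity = 2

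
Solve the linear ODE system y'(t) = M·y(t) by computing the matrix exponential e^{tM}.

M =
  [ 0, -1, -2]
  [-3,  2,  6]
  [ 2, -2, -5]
e^{tM} =
  [t*exp(-t) + exp(-t), -t*exp(-t), -2*t*exp(-t)]
  [-3*t*exp(-t), 3*t*exp(-t) + exp(-t), 6*t*exp(-t)]
  [2*t*exp(-t), -2*t*exp(-t), -4*t*exp(-t) + exp(-t)]

Strategy: write M = P · J · P⁻¹ where J is a Jordan canonical form, so e^{tM} = P · e^{tJ} · P⁻¹, and e^{tJ} can be computed block-by-block.

M has Jordan form
J =
  [-1,  1,  0]
  [ 0, -1,  0]
  [ 0,  0, -1]
(up to reordering of blocks).

Per-block formulas:
  For a 1×1 block at λ = -1: exp(t · [-1]) = [e^(-1t)].
  For a 2×2 Jordan block J_2(-1): exp(t · J_2(-1)) = e^(-1t)·(I + t·N), where N is the 2×2 nilpotent shift.

After assembling e^{tJ} and conjugating by P, we get:

e^{tM} =
  [t*exp(-t) + exp(-t), -t*exp(-t), -2*t*exp(-t)]
  [-3*t*exp(-t), 3*t*exp(-t) + exp(-t), 6*t*exp(-t)]
  [2*t*exp(-t), -2*t*exp(-t), -4*t*exp(-t) + exp(-t)]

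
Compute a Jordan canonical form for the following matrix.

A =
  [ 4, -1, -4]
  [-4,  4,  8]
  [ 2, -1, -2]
J_2(2) ⊕ J_1(2)

The characteristic polynomial is
  det(x·I − A) = x^3 - 6*x^2 + 12*x - 8 = (x - 2)^3

Eigenvalues and multiplicities (the geometric multiplicity of λ is n − rank(A − λI), which equals the number of Jordan blocks for λ):
  λ = 2: algebraic multiplicity = 3, geometric multiplicity = 2

Determining the block sizes for each eigenvalue:
  λ = 2: 2 blocks summing to 3 forces exactly one block of size 2 and the rest size 1 → block sizes [2, 1]

Assembling the blocks gives a Jordan form
J =
  [2, 1, 0]
  [0, 2, 0]
  [0, 0, 2]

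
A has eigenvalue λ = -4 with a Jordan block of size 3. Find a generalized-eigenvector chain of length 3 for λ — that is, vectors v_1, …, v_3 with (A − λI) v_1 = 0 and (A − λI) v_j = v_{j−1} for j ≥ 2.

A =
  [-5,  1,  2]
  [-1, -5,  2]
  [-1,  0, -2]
A Jordan chain for λ = -4 of length 3:
v_1 = (-2, 0, -1)ᵀ
v_2 = (-1, -1, -1)ᵀ
v_3 = (1, 0, 0)ᵀ

Let N = A − (-4)·I. We want v_3 with N^3 v_3 = 0 but N^2 v_3 ≠ 0; then v_{j-1} := N · v_j for j = 3, …, 2.

Pick v_3 = (1, 0, 0)ᵀ.
Then v_2 = N · v_3 = (-1, -1, -1)ᵀ.
Then v_1 = N · v_2 = (-2, 0, -1)ᵀ.

Sanity check: (A − (-4)·I) v_1 = (0, 0, 0)ᵀ = 0. ✓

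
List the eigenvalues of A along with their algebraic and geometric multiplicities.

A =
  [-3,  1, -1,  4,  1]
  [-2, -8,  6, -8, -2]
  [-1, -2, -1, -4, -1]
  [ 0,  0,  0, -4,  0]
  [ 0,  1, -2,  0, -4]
λ = -4: alg = 5, geom = 3

Step 1 — factor the characteristic polynomial to read off the algebraic multiplicities:
  χ_A(x) = (x + 4)^5

Step 2 — compute geometric multiplicities via the rank-nullity identity g(λ) = n − rank(A − λI):
  rank(A − (-4)·I) = 2, so dim ker(A − (-4)·I) = n − 2 = 3

Summary:
  λ = -4: algebraic multiplicity = 5, geometric multiplicity = 3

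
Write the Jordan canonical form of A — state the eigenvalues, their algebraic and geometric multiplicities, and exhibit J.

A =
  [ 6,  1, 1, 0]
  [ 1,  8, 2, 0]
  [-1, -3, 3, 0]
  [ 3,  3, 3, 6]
J_1(5) ⊕ J_2(6) ⊕ J_1(6)

The characteristic polynomial is
  det(x·I − A) = x^4 - 23*x^3 + 198*x^2 - 756*x + 1080 = (x - 6)^3*(x - 5)

Eigenvalues and multiplicities (the geometric multiplicity of λ is n − rank(A − λI), which equals the number of Jordan blocks for λ):
  λ = 5: algebraic multiplicity = 1, geometric multiplicity = 1
  λ = 6: algebraic multiplicity = 3, geometric multiplicity = 2

Determining the block sizes for each eigenvalue:
  λ = 5: one block (gm = 1), so the single block has size am = 1 → block sizes [1]
  λ = 6: 2 blocks summing to 3 forces exactly one block of size 2 and the rest size 1 → block sizes [2, 1]

Assembling the blocks gives a Jordan form
J =
  [5, 0, 0, 0]
  [0, 6, 1, 0]
  [0, 0, 6, 0]
  [0, 0, 0, 6]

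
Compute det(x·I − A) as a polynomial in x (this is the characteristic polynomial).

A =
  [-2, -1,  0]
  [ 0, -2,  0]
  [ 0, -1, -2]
x^3 + 6*x^2 + 12*x + 8

Expanding det(x·I − A) (e.g. by cofactor expansion or by noting that A is similar to its Jordan form J, which has the same characteristic polynomial as A) gives
  χ_A(x) = x^3 + 6*x^2 + 12*x + 8
which factors as (x + 2)^3. The eigenvalues (with algebraic multiplicities) are λ = -2 with multiplicity 3.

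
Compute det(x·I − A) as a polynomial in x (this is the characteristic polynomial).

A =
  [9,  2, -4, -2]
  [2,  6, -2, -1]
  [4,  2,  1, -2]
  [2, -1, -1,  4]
x^4 - 20*x^3 + 150*x^2 - 500*x + 625

Expanding det(x·I − A) (e.g. by cofactor expansion or by noting that A is similar to its Jordan form J, which has the same characteristic polynomial as A) gives
  χ_A(x) = x^4 - 20*x^3 + 150*x^2 - 500*x + 625
which factors as (x - 5)^4. The eigenvalues (with algebraic multiplicities) are λ = 5 with multiplicity 4.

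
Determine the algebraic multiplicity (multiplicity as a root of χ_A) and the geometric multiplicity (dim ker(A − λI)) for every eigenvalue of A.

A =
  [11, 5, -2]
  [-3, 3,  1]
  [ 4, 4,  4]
λ = 6: alg = 3, geom = 1

Step 1 — factor the characteristic polynomial to read off the algebraic multiplicities:
  χ_A(x) = (x - 6)^3

Step 2 — compute geometric multiplicities via the rank-nullity identity g(λ) = n − rank(A − λI):
  rank(A − (6)·I) = 2, so dim ker(A − (6)·I) = n − 2 = 1

Summary:
  λ = 6: algebraic multiplicity = 3, geometric multiplicity = 1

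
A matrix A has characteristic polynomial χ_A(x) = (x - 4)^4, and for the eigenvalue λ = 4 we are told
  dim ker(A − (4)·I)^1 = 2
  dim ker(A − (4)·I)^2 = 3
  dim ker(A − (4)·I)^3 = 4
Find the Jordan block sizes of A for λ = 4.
Block sizes for λ = 4: [3, 1]

From the dimensions of kernels of powers, the number of Jordan blocks of size at least j is d_j − d_{j−1} where d_j = dim ker(N^j) (with d_0 = 0). Computing the differences gives [2, 1, 1].
The number of blocks of size exactly k is (#blocks of size ≥ k) − (#blocks of size ≥ k + 1), so the partition is: 1 block(s) of size 1, 1 block(s) of size 3.
In nonincreasing order the block sizes are [3, 1].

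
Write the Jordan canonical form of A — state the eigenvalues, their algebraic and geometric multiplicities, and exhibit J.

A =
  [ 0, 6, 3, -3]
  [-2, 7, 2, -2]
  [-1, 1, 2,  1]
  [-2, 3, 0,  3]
J_2(3) ⊕ J_2(3)

The characteristic polynomial is
  det(x·I − A) = x^4 - 12*x^3 + 54*x^2 - 108*x + 81 = (x - 3)^4

Eigenvalues and multiplicities (the geometric multiplicity of λ is n − rank(A − λI), which equals the number of Jordan blocks for λ):
  λ = 3: algebraic multiplicity = 4, geometric multiplicity = 2

Determining the block sizes for each eigenvalue:
  λ = 3: with am = 4 and gm = 2, the partition is not yet determined (e.g. several partitions of 4 into 2 parts exist). Let N = A − (3)·I. Computing rank(N^1) = 2, rank(N^2) = 0; the number of blocks of size ≥ j is rank(N^{j−1}) − rank(N^j), giving [2, 2]. So we have 2 block(s) of size 2 → block sizes [2, 2]

Assembling the blocks gives a Jordan form
J =
  [3, 1, 0, 0]
  [0, 3, 0, 0]
  [0, 0, 3, 1]
  [0, 0, 0, 3]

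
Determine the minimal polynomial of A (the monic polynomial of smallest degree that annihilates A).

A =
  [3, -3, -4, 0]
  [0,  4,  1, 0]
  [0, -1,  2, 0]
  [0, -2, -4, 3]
x^3 - 9*x^2 + 27*x - 27

The characteristic polynomial is χ_A(x) = (x - 3)^4, so the eigenvalues are known. The minimal polynomial is
  m_A(x) = Π_λ (x − λ)^{k_λ}
where k_λ is the size of the *largest* Jordan block for λ (equivalently, the smallest k with (A − λI)^k v = 0 for every generalised eigenvector v of λ).

  λ = 3: largest Jordan block has size 3, contributing (x − 3)^3

So m_A(x) = (x - 3)^3 = x^3 - 9*x^2 + 27*x - 27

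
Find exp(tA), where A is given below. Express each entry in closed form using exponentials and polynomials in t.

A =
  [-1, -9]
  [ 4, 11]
e^{tA} =
  [-6*t*exp(5*t) + exp(5*t), -9*t*exp(5*t)]
  [4*t*exp(5*t), 6*t*exp(5*t) + exp(5*t)]

Strategy: write A = P · J · P⁻¹ where J is a Jordan canonical form, so e^{tA} = P · e^{tJ} · P⁻¹, and e^{tJ} can be computed block-by-block.

A has Jordan form
J =
  [5, 1]
  [0, 5]
(up to reordering of blocks).

Per-block formulas:
  For a 2×2 Jordan block J_2(5): exp(t · J_2(5)) = e^(5t)·(I + t·N), where N is the 2×2 nilpotent shift.

After assembling e^{tJ} and conjugating by P, we get:

e^{tA} =
  [-6*t*exp(5*t) + exp(5*t), -9*t*exp(5*t)]
  [4*t*exp(5*t), 6*t*exp(5*t) + exp(5*t)]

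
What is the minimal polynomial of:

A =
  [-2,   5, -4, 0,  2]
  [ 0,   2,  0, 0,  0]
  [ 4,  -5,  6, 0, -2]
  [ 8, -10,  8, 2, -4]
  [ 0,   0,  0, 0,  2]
x^2 - 4*x + 4

The characteristic polynomial is χ_A(x) = (x - 2)^5, so the eigenvalues are known. The minimal polynomial is
  m_A(x) = Π_λ (x − λ)^{k_λ}
where k_λ is the size of the *largest* Jordan block for λ (equivalently, the smallest k with (A − λI)^k v = 0 for every generalised eigenvector v of λ).

  λ = 2: largest Jordan block has size 2, contributing (x − 2)^2

So m_A(x) = (x - 2)^2 = x^2 - 4*x + 4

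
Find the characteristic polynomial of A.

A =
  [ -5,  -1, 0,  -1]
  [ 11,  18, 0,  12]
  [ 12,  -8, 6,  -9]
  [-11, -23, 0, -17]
x^4 - 2*x^3 - 59*x^2 + 60*x + 900

Expanding det(x·I − A) (e.g. by cofactor expansion or by noting that A is similar to its Jordan form J, which has the same characteristic polynomial as A) gives
  χ_A(x) = x^4 - 2*x^3 - 59*x^2 + 60*x + 900
which factors as (x - 6)^2*(x + 5)^2. The eigenvalues (with algebraic multiplicities) are λ = -5 with multiplicity 2, λ = 6 with multiplicity 2.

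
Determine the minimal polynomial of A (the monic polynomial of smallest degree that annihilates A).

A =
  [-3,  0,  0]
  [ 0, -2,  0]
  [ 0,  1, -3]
x^2 + 5*x + 6

The characteristic polynomial is χ_A(x) = (x + 2)*(x + 3)^2, so the eigenvalues are known. The minimal polynomial is
  m_A(x) = Π_λ (x − λ)^{k_λ}
where k_λ is the size of the *largest* Jordan block for λ (equivalently, the smallest k with (A − λI)^k v = 0 for every generalised eigenvector v of λ).

  λ = -3: largest Jordan block has size 1, contributing (x + 3)
  λ = -2: largest Jordan block has size 1, contributing (x + 2)

So m_A(x) = (x + 2)*(x + 3) = x^2 + 5*x + 6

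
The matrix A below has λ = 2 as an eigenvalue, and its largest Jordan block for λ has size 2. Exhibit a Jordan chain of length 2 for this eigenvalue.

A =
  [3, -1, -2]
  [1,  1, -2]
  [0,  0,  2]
A Jordan chain for λ = 2 of length 2:
v_1 = (1, 1, 0)ᵀ
v_2 = (1, 0, 0)ᵀ

Let N = A − (2)·I. We want v_2 with N^2 v_2 = 0 but N^1 v_2 ≠ 0; then v_{j-1} := N · v_j for j = 2, …, 2.

Pick v_2 = (1, 0, 0)ᵀ.
Then v_1 = N · v_2 = (1, 1, 0)ᵀ.

Sanity check: (A − (2)·I) v_1 = (0, 0, 0)ᵀ = 0. ✓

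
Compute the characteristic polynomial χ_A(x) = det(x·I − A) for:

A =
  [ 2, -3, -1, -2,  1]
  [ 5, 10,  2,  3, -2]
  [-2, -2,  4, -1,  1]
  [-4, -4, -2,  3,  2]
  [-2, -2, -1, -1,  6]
x^5 - 25*x^4 + 250*x^3 - 1250*x^2 + 3125*x - 3125

Expanding det(x·I − A) (e.g. by cofactor expansion or by noting that A is similar to its Jordan form J, which has the same characteristic polynomial as A) gives
  χ_A(x) = x^5 - 25*x^4 + 250*x^3 - 1250*x^2 + 3125*x - 3125
which factors as (x - 5)^5. The eigenvalues (with algebraic multiplicities) are λ = 5 with multiplicity 5.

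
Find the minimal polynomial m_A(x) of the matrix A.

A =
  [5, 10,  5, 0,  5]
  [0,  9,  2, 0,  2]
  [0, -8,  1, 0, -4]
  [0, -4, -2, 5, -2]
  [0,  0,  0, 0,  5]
x^2 - 10*x + 25

The characteristic polynomial is χ_A(x) = (x - 5)^5, so the eigenvalues are known. The minimal polynomial is
  m_A(x) = Π_λ (x − λ)^{k_λ}
where k_λ is the size of the *largest* Jordan block for λ (equivalently, the smallest k with (A − λI)^k v = 0 for every generalised eigenvector v of λ).

  λ = 5: largest Jordan block has size 2, contributing (x − 5)^2

So m_A(x) = (x - 5)^2 = x^2 - 10*x + 25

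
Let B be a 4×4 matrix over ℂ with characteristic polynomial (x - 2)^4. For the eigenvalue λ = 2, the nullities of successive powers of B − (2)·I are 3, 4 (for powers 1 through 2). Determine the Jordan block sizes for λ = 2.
Block sizes for λ = 2: [2, 1, 1]

From the dimensions of kernels of powers, the number of Jordan blocks of size at least j is d_j − d_{j−1} where d_j = dim ker(N^j) (with d_0 = 0). Computing the differences gives [3, 1].
The number of blocks of size exactly k is (#blocks of size ≥ k) − (#blocks of size ≥ k + 1), so the partition is: 2 block(s) of size 1, 1 block(s) of size 2.
In nonincreasing order the block sizes are [2, 1, 1].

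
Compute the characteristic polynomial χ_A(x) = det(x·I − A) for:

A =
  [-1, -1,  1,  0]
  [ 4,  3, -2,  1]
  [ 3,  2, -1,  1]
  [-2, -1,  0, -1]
x^4

Expanding det(x·I − A) (e.g. by cofactor expansion or by noting that A is similar to its Jordan form J, which has the same characteristic polynomial as A) gives
  χ_A(x) = x^4
which factors as x^4. The eigenvalues (with algebraic multiplicities) are λ = 0 with multiplicity 4.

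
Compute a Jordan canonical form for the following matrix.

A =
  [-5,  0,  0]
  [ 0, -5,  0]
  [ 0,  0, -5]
J_1(-5) ⊕ J_1(-5) ⊕ J_1(-5)

The characteristic polynomial is
  det(x·I − A) = x^3 + 15*x^2 + 75*x + 125 = (x + 5)^3

Eigenvalues and multiplicities (the geometric multiplicity of λ is n − rank(A − λI), which equals the number of Jordan blocks for λ):
  λ = -5: algebraic multiplicity = 3, geometric multiplicity = 3

Determining the block sizes for each eigenvalue:
  λ = -5: gm = am = 3, so every block has size 1 → block sizes [1, 1, 1]

Assembling the blocks gives a Jordan form
J =
  [-5,  0,  0]
  [ 0, -5,  0]
  [ 0,  0, -5]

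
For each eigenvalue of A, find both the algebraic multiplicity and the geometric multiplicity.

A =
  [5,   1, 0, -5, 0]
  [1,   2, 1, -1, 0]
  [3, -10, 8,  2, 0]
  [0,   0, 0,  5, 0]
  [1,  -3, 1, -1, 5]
λ = 5: alg = 5, geom = 3

Step 1 — factor the characteristic polynomial to read off the algebraic multiplicities:
  χ_A(x) = (x - 5)^5

Step 2 — compute geometric multiplicities via the rank-nullity identity g(λ) = n − rank(A − λI):
  rank(A − (5)·I) = 2, so dim ker(A − (5)·I) = n − 2 = 3

Summary:
  λ = 5: algebraic multiplicity = 5, geometric multiplicity = 3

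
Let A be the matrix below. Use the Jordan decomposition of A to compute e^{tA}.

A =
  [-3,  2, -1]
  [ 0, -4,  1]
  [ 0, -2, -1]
e^{tA} =
  [exp(-3*t), 2*t*exp(-3*t), -t*exp(-3*t)]
  [0, -exp(-2*t) + 2*exp(-3*t), exp(-2*t) - exp(-3*t)]
  [0, -2*exp(-2*t) + 2*exp(-3*t), 2*exp(-2*t) - exp(-3*t)]

Strategy: write A = P · J · P⁻¹ where J is a Jordan canonical form, so e^{tA} = P · e^{tJ} · P⁻¹, and e^{tJ} can be computed block-by-block.

A has Jordan form
J =
  [-3,  1,  0]
  [ 0, -3,  0]
  [ 0,  0, -2]
(up to reordering of blocks).

Per-block formulas:
  For a 2×2 Jordan block J_2(-3): exp(t · J_2(-3)) = e^(-3t)·(I + t·N), where N is the 2×2 nilpotent shift.
  For a 1×1 block at λ = -2: exp(t · [-2]) = [e^(-2t)].

After assembling e^{tJ} and conjugating by P, we get:

e^{tA} =
  [exp(-3*t), 2*t*exp(-3*t), -t*exp(-3*t)]
  [0, -exp(-2*t) + 2*exp(-3*t), exp(-2*t) - exp(-3*t)]
  [0, -2*exp(-2*t) + 2*exp(-3*t), 2*exp(-2*t) - exp(-3*t)]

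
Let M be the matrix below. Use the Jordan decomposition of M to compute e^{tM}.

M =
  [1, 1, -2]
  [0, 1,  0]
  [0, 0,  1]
e^{tM} =
  [exp(t), t*exp(t), -2*t*exp(t)]
  [0, exp(t), 0]
  [0, 0, exp(t)]

Strategy: write M = P · J · P⁻¹ where J is a Jordan canonical form, so e^{tM} = P · e^{tJ} · P⁻¹, and e^{tJ} can be computed block-by-block.

M has Jordan form
J =
  [1, 1, 0]
  [0, 1, 0]
  [0, 0, 1]
(up to reordering of blocks).

Per-block formulas:
  For a 2×2 Jordan block J_2(1): exp(t · J_2(1)) = e^(1t)·(I + t·N), where N is the 2×2 nilpotent shift.
  For a 1×1 block at λ = 1: exp(t · [1]) = [e^(1t)].

After assembling e^{tJ} and conjugating by P, we get:

e^{tM} =
  [exp(t), t*exp(t), -2*t*exp(t)]
  [0, exp(t), 0]
  [0, 0, exp(t)]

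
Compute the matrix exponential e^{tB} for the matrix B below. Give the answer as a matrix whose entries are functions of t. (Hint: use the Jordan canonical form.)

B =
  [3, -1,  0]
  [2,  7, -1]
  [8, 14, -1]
e^{tB} =
  [-t^2*exp(3*t) + exp(3*t), -2*t^2*exp(3*t) - t*exp(3*t), t^2*exp(3*t)/2]
  [2*t*exp(3*t), 4*t*exp(3*t) + exp(3*t), -t*exp(3*t)]
  [-2*t^2*exp(3*t) + 8*t*exp(3*t), -4*t^2*exp(3*t) + 14*t*exp(3*t), t^2*exp(3*t) - 4*t*exp(3*t) + exp(3*t)]

Strategy: write B = P · J · P⁻¹ where J is a Jordan canonical form, so e^{tB} = P · e^{tJ} · P⁻¹, and e^{tJ} can be computed block-by-block.

B has Jordan form
J =
  [3, 1, 0]
  [0, 3, 1]
  [0, 0, 3]
(up to reordering of blocks).

Per-block formulas:
  For a 3×3 Jordan block J_3(3): exp(t · J_3(3)) = e^(3t)·(I + t·N + (t^2/2)·N^2), where N is the 3×3 nilpotent shift.

After assembling e^{tJ} and conjugating by P, we get:

e^{tB} =
  [-t^2*exp(3*t) + exp(3*t), -2*t^2*exp(3*t) - t*exp(3*t), t^2*exp(3*t)/2]
  [2*t*exp(3*t), 4*t*exp(3*t) + exp(3*t), -t*exp(3*t)]
  [-2*t^2*exp(3*t) + 8*t*exp(3*t), -4*t^2*exp(3*t) + 14*t*exp(3*t), t^2*exp(3*t) - 4*t*exp(3*t) + exp(3*t)]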